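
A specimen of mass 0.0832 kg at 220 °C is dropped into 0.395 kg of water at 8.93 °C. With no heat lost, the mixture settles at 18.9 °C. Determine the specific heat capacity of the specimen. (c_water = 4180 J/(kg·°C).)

c ≈ 984 J/(kg·°C)

m_s c (T_s − T_f) = m_water c_water (T_f − T_0):
0.0832·c·(220 − 18.9) = 0.395·4180·(18.9 − 8.93)
16.73 c = 16461  ⇒  c ≈ 983.9 J/(kg·°C)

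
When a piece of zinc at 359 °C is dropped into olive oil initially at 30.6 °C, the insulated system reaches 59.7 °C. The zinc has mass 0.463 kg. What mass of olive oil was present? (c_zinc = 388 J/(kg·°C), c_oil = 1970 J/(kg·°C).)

|Q_zinc| = |Q_oil|:
0.463×388×(359 − 59.7) = m×1970×(59.7 − 30.6)
57327 m = 53767  ⇒  m ≈ 0.9379 kg

m ≈ 0.938 kg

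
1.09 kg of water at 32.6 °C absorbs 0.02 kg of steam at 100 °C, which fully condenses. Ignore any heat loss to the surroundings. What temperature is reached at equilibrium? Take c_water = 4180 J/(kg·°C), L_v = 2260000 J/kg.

T_f ≈ 43.6 °C

Energy conservation, ΣQ = 0:
steam→water at 100 °C releases m L_v = 0.02·2260000 = 45200
  condensate cools 100→T: 0.02·4180·(T − 100) = 83.6(T − 100)
  water warms: 1.09·4180·(T − 32.6) = 4556.2(T − 32.6)
4639.8 T = 45200 + 8360 + 148532 = 202092
T ≈ 43.56 °C, under the boiling point, so the assumption holds.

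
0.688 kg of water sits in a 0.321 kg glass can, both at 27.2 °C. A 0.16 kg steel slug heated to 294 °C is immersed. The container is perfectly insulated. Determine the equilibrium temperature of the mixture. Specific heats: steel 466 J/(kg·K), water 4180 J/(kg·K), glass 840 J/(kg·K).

T_f ≈ 33.4 °C

Energy conservation, ΣQ = 0:
0.16·466·(T − 294) + 0.688·4180·(T − 27.2) + 0.321·840·(T − 27.2) = 0
(74.56 + 2875.8 + 269.64) T = 74.56·294 + 2875.8·27.2 + 269.64·27.2
T = 107478 / 3220 = 33.4 °C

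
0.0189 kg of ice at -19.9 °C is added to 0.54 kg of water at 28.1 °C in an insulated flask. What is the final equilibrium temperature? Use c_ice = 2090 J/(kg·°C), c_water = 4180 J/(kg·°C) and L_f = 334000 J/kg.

T_f ≈ 24.1 °C

Energy conservation, ΣQ = 0:
ice -19.9→0 °C: 0.0189·2090·19.9 = 786.07
  melt ice: 0.0189·334000 = 6312.6
  meltwater 0→T: 0.0189·4180·T = 79 T
  water: 2257.2(T − 28.1)
2336.2 T = 63427 − 7098.7 = 56329
T ≈ 24.11 °C (positive, so assuming full melt was valid).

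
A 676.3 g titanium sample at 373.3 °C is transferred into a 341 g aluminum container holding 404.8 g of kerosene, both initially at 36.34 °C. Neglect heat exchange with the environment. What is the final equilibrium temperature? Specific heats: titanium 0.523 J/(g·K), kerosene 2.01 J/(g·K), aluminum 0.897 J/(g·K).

Energy conservation, ΣQ = 0:
676.3×0.523×(T − 373.3) + 404.8×2.01×(T − 36.34) + 341×0.897×(T − 36.34) = 0
(353.7 + 813.65 + 305.88) T = 353.7×373.3 + 813.65×36.34 + 305.88×36.34
T = 172722 / 1473.2 = 117 °C

T_f ≈ 117.2 °C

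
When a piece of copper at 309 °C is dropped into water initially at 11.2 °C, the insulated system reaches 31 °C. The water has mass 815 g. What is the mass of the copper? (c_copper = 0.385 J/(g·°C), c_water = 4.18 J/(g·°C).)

m ≈ 630 g

Setting the total heat transfer to zero:
m×0.385×(31 − 309) + 815×4.18×(31 − 11.2) = 0
-107.03 m = -67453
m = -67453/-107.03 ≈ 630.2 g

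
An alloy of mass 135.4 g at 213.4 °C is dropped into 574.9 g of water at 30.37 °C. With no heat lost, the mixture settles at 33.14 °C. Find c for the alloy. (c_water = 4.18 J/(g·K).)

Let T be the final temperature. ΣQ_i = 0:
135.4·c·(33.14 − 213.4) + 574.9·4.18·(33.14 − 30.37) = 0
-24407 c = -6656.5
c = -6656.5/-24407 ≈ 0.2727 J/(g·K)

c ≈ 0.273 J/(g·K)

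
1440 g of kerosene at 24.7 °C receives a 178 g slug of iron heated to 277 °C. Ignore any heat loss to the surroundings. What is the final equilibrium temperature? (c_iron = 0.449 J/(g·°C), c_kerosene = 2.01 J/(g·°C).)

Heat gained plus heat lost sum to zero:
178×0.449×(T − 277) + 1440×2.01×(T − 24.7) = 0
(79.92 + 2894.4) T = 79.92×277 + 2894.4×24.7
T ≈ 31.48 °C

T_f ≈ 31.5 °C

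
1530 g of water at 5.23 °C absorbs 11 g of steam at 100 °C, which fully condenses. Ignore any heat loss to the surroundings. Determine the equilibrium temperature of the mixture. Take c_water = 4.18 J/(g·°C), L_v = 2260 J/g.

Setting the total heat transfer to zero:
condense steam: −11·2260 = −24860; condensate cools 100→T: 11·4.18·(T − 100) = 45.98(T − 100); water warms: 1530·4.18·(T − 5.23) = 6395.4(T − 5.23)
6441.4 T = 24860 + 4598 + 33448 = 62906
T ≈ 9.77 °C (< 100 °C, so full condensation is consistent).

T_f ≈ 9.8 °C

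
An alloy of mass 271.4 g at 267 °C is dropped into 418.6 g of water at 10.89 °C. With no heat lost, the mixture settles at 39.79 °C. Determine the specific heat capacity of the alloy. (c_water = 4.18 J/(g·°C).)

c ≈ 0.82 J/(g·°C)

Heat lost by the alloy = heat gained by the water:
271.4×c×(267 − 39.79) = 418.6×4.18×(39.79 − 10.89)
61665 c = 50568  ⇒  c ≈ 0.82 J/(g·°C)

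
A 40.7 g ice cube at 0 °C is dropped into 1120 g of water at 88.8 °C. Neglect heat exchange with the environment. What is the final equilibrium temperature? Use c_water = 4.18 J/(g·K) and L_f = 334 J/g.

Energy conservation, ΣQ = 0:
fusion: m_ice L_f = 40.7×334 = 13594
  warm the meltwater: 170.13 T
  water: 4681.6(T − 88.8)
4851.7 T = 415726 − 13594 = 402132
T ≈ 82.88 °C (positive, so assuming full melt was valid).

T_f ≈ 82.9 °C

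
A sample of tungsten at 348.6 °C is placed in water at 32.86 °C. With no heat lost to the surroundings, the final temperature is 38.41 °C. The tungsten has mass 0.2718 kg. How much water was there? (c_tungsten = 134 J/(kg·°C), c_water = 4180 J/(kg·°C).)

m ≈ 0.487 kg

Energy conservation, ΣQ = 0:
0.2718·134·(38.41 − 348.6) + m·4180·(38.41 − 32.86) = 0
23199 m = 11297
m = 11297/23199 ≈ 0.487 kg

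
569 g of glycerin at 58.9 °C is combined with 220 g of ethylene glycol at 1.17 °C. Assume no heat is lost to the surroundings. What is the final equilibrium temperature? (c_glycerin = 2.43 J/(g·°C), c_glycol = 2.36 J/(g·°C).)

T_f = Σ m_i c_i T_i / Σ m_i c_i:
T_f = (1382.7*58.9 + 519.2*1.17) / (1382.7 + 519.2)
    = 82047 / 1901.9 ≈ 43.14 °C

T_f ≈ 43.1 °C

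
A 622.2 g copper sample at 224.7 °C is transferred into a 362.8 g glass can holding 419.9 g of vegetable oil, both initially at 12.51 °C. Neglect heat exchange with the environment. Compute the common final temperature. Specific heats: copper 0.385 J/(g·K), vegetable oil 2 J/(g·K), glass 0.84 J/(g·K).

T_f ≈ 49.2 °C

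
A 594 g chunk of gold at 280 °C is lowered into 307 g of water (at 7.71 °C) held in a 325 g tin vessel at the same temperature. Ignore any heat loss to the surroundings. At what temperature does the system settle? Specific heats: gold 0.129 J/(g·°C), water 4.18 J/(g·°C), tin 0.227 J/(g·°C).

T_f ≈ 22.3 °C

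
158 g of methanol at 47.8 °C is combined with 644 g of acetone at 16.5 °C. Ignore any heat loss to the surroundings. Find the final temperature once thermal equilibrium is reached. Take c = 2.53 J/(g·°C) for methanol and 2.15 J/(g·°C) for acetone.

T_f ≈ 23.5 °C

Taking heat into each body as positive, Σ m c ΔT = 0:
158*2.53*(T − 47.8) + 644*2.15*(T − 16.5) = 0
399.74(T − 47.8) + 1384.6(T − 16.5) = 0
1784.3 T = 41953
T = 41953/1784.3 ≈ 23.51 °C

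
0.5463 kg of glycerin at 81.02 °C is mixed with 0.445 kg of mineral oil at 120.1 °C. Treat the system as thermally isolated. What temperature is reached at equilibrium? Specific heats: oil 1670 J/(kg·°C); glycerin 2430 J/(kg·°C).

T_f ≈ 95.0 °C

Conservation of energy gives ΣQ = 0:
0.445·1670·(T − 120.1) + 0.5463·2430·(T − 81.02) = 0
2070.7 T = 196807
T ≈ 95.05 °C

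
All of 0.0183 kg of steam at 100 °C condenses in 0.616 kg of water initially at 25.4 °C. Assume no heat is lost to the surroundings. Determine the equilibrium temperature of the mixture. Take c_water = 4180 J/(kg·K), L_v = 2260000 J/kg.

T_f ≈ 43.2 °C

Net heat exchanged in the isolated system is zero:
steam→water at 100 °C releases m L_v = 0.0183·2260000 = 41358; condensed water 100 °C→T: 76.49(T − 100); water warms: 0.616·4180·(T − 25.4) = 2574.9(T − 25.4)
2651.4 T = 41358 + 7649.4 + 65402 = 114409
T ≈ 43.15 °C, under the boiling point, so the assumption holds.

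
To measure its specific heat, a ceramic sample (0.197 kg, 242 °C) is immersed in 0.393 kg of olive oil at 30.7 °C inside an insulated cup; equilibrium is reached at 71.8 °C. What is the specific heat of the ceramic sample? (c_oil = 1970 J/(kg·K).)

c ≈ 949 J/(kg·K)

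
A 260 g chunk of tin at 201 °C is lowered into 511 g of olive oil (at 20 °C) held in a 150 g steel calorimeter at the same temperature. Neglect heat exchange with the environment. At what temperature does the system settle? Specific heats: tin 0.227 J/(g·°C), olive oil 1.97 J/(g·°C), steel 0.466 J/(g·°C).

Conservation of energy gives ΣQ = 0:
260*0.227*(T − 201) + 511*1.97*(T − 20) + 150*0.466*(T − 20) = 0
59.02(T − 201) + 1006.7(T − 20) + 69.9(T − 20) = 0
(59.02 + 1006.7 + 69.9) T = 59.02*201 + 1006.7*20 + 69.9*20
T = 33394 / 1135.6 = 29.4 °C

T_f ≈ 29.4 °C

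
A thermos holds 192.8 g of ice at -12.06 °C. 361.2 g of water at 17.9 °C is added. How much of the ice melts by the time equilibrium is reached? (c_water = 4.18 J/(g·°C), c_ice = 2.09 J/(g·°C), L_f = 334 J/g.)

Heat available from the water dropping to 0 °C: 361.2·4.18·17.9 = 27026 J.
Warming the ice to 0 °C takes 192.8·2.09·12.06 = 4859.6 J, leaving 22166 J for melting.
To melt every bit of ice: 192.8·334 = 64395 J.
That's not enough to melt it all — equilibrium is at 0 °C with ice remaining.
Mass melted = 22166/334 ≈ 66.37 g.

m_melted ≈ 66.4 g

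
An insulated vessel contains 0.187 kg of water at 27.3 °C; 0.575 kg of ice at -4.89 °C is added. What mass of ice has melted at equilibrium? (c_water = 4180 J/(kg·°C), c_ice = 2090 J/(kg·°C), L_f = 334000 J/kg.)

m_melted ≈ 0.0463 kg

Water can give up m c ΔT = 0.187·4180·27.3 = 21339 J before reaching 0 °C.
Warming the ice to 0 °C takes 0.575·2090·4.89 = 5876.6 J, leaving 15463 J for melting.
Melting all 0.575 kg of ice would need 0.575·334000 = 192050 J.
15463 J < 192050 J, so only part of the ice melts and the system sits at 0 °C.
m_melted·334000 = 15463  ⇒  m_melted ≈ 0.0463 kg.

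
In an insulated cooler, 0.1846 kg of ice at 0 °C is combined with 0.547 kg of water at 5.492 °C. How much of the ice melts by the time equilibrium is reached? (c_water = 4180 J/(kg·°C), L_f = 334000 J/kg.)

m_melted ≈ 0.0376 kg

Water can give up m c ΔT = 0.547·4180·5.492 = 12557 J before reaching 0 °C.
To melt every bit of ice: 0.1846·334000 = 61656 J.
Since 12557 < 61656 J, not all the ice melts; equilibrium is at 0 °C.
m_melt = 12557 / L_f = 0.0376 kg.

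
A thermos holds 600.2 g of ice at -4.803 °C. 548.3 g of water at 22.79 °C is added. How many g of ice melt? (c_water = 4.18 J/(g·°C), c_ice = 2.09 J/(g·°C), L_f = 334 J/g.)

m_melted ≈ 138 g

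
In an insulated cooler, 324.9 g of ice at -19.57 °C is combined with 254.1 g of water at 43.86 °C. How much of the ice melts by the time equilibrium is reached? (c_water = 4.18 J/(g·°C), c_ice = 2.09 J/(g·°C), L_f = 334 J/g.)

m_melted ≈ 99.7 g

Cooling the water to 0 °C releases 254.1·4.18·43.86 = 46585 J.
Warming the ice to 0 °C takes 324.9·2.09·19.57 = 13289 J, leaving 33297 J for melting.
To melt every bit of ice: 324.9·334 = 108517 J.
That's not enough to melt it all — equilibrium is at 0 °C with ice remaining.
m_melted·334 = 33297  ⇒  m_melted ≈ 99.69 g.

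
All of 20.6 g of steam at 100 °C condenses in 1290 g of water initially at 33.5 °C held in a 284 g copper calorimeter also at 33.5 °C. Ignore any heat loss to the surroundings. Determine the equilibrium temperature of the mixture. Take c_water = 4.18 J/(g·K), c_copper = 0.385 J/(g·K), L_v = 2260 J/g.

Taking heat into each body as positive, Σ m c ΔT = 0:
steam→water at 100 °C releases m L_v = 20.6·2260 = 46556
  condensed water 100 °C→T: 86.11(T − 100)
  water warms: 1290·4.18·(T − 33.5) = 5392.2(T − 33.5)
  copper cup: 284·0.385·(T − 33.5) = 109.34(T − 33.5)
5587.6 T = 46556 + 8610.8 + 184302 = 239468
T ≈ 42.86 °C — below 100 °C, confirming all the steam condensed.

T_f ≈ 42.9 °C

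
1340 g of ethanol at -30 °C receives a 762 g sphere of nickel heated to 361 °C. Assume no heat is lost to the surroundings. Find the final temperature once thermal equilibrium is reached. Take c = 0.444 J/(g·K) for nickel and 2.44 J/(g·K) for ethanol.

|Q_nickel| = |Q_ethanol|:
762·0.444·(361 − T) = 1340·2.44·(T − (-30))
338.33(361 − T) = 3269.6(T − (-30))
3607.9 T = 24048  ⇒  T ≈ 6.67 °C

T_f ≈ 6.7 °C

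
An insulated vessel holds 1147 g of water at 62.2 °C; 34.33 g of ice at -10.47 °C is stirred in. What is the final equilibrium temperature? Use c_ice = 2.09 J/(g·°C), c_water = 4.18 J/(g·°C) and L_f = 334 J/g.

T_f ≈ 57.9 °C

Heat gained plus heat lost sum to zero:
ice -10.47→0 °C: 34.33×2.09×10.47 = 751.22; fusion: m_ice L_f = 34.33×334 = 11466; warm the meltwater: 143.5 T; water cools: 1147×4.18×(T − 62.2) = 4794.5(T − 62.2)
4938 T = 298215 − 12217 = 285998
T ≈ 57.92 °C (positive, so assuming full melt was valid).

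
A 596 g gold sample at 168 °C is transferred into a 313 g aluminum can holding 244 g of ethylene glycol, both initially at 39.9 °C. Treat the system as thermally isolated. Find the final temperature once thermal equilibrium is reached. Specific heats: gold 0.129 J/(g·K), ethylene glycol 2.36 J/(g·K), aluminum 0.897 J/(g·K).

T_f ≈ 50.5 °C

Energy conservation, ΣQ = 0:
596*0.129*(T − 168) + 244*2.36*(T − 39.9) + 313*0.897*(T − 39.9) = 0
933.48 T = 47095
T = 47095/933.48 ≈ 50.45 °C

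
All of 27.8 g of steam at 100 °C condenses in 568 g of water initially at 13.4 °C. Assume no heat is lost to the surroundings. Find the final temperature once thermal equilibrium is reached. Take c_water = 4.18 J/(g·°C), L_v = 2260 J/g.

T_f ≈ 42.7 °C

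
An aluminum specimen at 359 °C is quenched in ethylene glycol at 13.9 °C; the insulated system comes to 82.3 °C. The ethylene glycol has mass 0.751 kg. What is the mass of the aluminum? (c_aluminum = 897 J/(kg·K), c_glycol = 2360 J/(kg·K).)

m ≈ 0.488 kg

Let T be the final temperature. ΣQ_i = 0:
m×897×(82.3 − 359) + 0.751×2360×(82.3 − 13.9) = 0
-248200 m = -121229
m = -121229/-248200 ≈ 0.4884 kg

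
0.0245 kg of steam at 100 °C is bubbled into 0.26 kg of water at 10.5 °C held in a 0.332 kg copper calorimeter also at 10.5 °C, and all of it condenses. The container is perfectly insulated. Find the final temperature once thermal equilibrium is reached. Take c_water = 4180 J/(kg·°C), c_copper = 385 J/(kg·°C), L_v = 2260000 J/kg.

T_f ≈ 59.5 °C

Energy balance with sensible and latent terms:
steam→water at 100 °C releases m L_v = 0.0245·2260000 = 55370; condensed water 100 °C→T: 102.41(T − 100); water warms: 0.26·4180·(T − 10.5) = 1086.8(T − 10.5); cup: 127.82(T − 10.5)
1317 T = 55370 + 10241 + 12754 = 78365
T ≈ 59.50 °C, under the boiling point, so the assumption holds.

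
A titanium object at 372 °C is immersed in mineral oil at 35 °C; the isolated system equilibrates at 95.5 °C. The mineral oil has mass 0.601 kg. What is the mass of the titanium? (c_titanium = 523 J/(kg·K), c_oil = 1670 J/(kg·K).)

m ≈ 0.42 kg

Heat lost by the titanium = heat gained by the oil:
m×523×(372 − 95.5) = 0.601×1670×(95.5 − 35)
144610 m = 60722  ⇒  m ≈ 0.4199 kg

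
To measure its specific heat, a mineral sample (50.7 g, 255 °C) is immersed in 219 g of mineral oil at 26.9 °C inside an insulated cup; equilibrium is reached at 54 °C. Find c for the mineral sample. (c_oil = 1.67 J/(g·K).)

m_s c (T_s − T_f) = m_oil c_oil (T_f − T_0):
50.7·c·(255 − 54) = 219·1.67·(54 − 26.9)
10191 c = 9911.3  ⇒  c ≈ 0.9726 J/(g·K)

c ≈ 0.973 J/(g·K)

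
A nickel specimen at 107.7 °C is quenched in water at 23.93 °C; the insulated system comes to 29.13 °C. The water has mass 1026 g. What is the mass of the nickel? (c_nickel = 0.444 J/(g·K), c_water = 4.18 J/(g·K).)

m ≈ 639 g

Heat gained plus heat lost sum to zero:
m×0.444×(29.13 − 107.7) + 1026×4.18×(29.13 − 23.93) = 0
-34.89 m = -22301
m = -22301/-34.89 ≈ 639.3 g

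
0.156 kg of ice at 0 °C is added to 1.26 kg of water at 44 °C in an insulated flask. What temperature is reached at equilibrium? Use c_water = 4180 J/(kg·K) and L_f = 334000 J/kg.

T_f ≈ 30.3 °C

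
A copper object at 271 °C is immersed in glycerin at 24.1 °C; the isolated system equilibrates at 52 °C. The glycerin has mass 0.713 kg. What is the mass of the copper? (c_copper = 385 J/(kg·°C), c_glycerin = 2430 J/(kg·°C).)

m ≈ 0.573 kg

Conservation of energy gives ΣQ = 0:
m×385×(52 − 271) + 0.713×2430×(52 − 24.1) = 0
-84315 m = -48339
m = -48339/-84315 ≈ 0.5733 kg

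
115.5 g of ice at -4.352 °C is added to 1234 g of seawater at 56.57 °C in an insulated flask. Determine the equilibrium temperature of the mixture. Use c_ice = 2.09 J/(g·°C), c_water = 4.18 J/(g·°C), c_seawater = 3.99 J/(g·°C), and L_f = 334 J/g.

T_f ≈ 44.2 °C

Heat gained plus heat lost sum to zero:
ice -4.352→0 °C: 115.5×2.09×4.352 = 1050.6; fusion: m_ice L_f = 115.5×334 = 38577; warm the meltwater: 482.79 T; seawater cools: 1234×3.99×(T − 56.57) = 4923.7(T − 56.57)
5406.4 T = 278531 − 39628 = 238904
T ≈ 44.19 °C (positive, so assuming full melt was valid).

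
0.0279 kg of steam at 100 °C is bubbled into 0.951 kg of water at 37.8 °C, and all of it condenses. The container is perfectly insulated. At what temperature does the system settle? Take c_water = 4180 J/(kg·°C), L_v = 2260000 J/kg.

Energy balance with sensible and latent terms:
condense steam: −0.0279·2260000 = −63054
  condensate cools 100→T: 0.0279·4180·(T − 100) = 116.62(T − 100)
  original water: 3975.2(T − 37.8)
4091.8 T = 63054 + 11662 + 150262 = 224978
T ≈ 54.98 °C — below 100 °C, confirming all the steam condensed.

T_f ≈ 55.0 °C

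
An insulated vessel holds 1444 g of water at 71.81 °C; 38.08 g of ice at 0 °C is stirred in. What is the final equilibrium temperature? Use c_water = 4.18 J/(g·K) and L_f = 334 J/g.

Energy balance with sensible and latent terms:
fusion: m_ice L_f = 38.08×334 = 12719; warm the meltwater: 159.17 T; water: 6035.9(T − 71.81)
6195.1 T = 433439 − 12719 = 420721
T ≈ 67.91 °C — above 0 °C, consistent with complete melting.

T_f ≈ 67.9 °C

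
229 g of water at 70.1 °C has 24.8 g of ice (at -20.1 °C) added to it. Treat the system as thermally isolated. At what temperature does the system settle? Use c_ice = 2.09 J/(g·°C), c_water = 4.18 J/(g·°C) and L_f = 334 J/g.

Setting the total heat transfer to zero:
ice -20.1→0 °C: 24.8·2.09·20.1 = 1041.8
  melt ice: 24.8·334 = 8283.2
  meltwater 0→T: 24.8·4.18·T = 103.66 T
  water: 957.22(T − 70.1)
1060.9 T = 67101 − 9325 = 57776
T ≈ 54.46 °C (positive, so assuming full melt was valid).

T_f ≈ 54.5 °C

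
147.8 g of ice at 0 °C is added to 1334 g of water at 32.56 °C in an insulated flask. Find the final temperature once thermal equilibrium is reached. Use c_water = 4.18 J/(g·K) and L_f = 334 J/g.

T_f ≈ 21.3 °C

Let T be the final temperature. ΣQ_i = 0:
latent heat to melt: 147.8×334 = 49365; warm the meltwater: 617.8 T; water cools: 1334×4.18×(T − 32.56) = 5576.1(T − 32.56)
6193.9 T = 181558 − 49365 = 132193
T ≈ 21.34 °C. Since T > 0 °C, the all-ice-melts assumption holds.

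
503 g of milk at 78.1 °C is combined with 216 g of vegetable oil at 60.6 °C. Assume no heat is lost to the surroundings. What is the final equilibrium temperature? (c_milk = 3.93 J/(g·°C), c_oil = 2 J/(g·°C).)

T_f ≈ 75.0 °C

Taking heat into each body as positive, Σ m c ΔT = 0:
503·3.93·(T − 78.1) + 216·2·(T − 60.6) = 0
1976.8(T − 78.1) + 432(T − 60.6) = 0
2408.8 T = 180566
T ≈ 74.96 °C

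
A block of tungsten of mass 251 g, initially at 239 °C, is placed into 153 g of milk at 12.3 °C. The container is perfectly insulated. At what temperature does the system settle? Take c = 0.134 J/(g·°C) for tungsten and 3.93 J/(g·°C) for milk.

T_f = Σ m_i c_i T_i / Σ m_i c_i:
T_f = (33.63*239 + 601.29*12.3) / (33.63 + 601.29)
    = 15434 / 634.92 ≈ 24.31 °C

T_f ≈ 24.3 °C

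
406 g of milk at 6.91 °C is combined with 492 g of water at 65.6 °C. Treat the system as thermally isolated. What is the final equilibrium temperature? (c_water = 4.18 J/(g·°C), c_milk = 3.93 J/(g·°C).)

T_f is the heat-capacity-weighted average of the initial temperatures:
T_f = (2056.6×65.6 + 1595.6×6.91) / (2056.6 + 1595.6)
    = 145936 / 3652.1 ≈ 39.96 °C

T_f ≈ 40.0 °C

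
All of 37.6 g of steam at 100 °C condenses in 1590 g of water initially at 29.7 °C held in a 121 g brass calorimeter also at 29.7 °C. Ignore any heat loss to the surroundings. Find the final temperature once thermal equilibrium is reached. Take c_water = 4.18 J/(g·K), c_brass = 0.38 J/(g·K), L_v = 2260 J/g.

T_f ≈ 43.7 °C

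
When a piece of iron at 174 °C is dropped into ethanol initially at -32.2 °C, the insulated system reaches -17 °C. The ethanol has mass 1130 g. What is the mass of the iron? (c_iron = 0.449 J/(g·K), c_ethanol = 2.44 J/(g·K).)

m ≈ 489 g

Net heat exchanged in the isolated system is zero:
m·0.449·(-17 − 174) + 1130·2.44·(-17 − (-32.2)) = 0
-85.76 m = -41909
m = -41909/-85.76 ≈ 488.7 g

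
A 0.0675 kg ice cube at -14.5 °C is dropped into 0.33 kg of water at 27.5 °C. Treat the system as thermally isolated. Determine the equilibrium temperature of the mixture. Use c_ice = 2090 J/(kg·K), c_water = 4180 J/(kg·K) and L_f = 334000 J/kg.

Conservation of energy gives ΣQ = 0:
ice -14.5→0 °C: 0.0675·2090·14.5 = 2045.6
  latent heat to melt: 0.0675·334000 = 22545
  warm the meltwater: 282.15 T
  water cools: 0.33·4180·(T − 27.5) = 1379.4(T − 27.5)
1661.6 T = 37934 − 24591 = 13343
T ≈ 8.03 °C. Since T > 0 °C, the all-ice-melts assumption holds.

T_f ≈ 8.0 °C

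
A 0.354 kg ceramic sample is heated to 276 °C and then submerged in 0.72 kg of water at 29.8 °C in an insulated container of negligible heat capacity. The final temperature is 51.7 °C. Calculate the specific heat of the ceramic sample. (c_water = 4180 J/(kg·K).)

m_s c (T_s − T_f) = m_water c_water (T_f − T_0):
0.354×c×(276 − 51.7) = 0.72×4180×(51.7 − 29.8)
79.4 c = 65910  ⇒  c ≈ 830.1 J/(kg·K)

c ≈ 830 J/(kg·K)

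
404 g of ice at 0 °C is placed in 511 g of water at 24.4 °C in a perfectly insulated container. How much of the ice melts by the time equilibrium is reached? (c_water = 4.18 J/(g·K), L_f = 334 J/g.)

m_melted ≈ 156 g

Cooling the water to 0 °C releases 511·4.18·24.4 = 52118 J.
To melt every bit of ice: 404·334 = 134936 J.
52118 J < 134936 J, so only part of the ice melts and the system sits at 0 °C.
m_melted·334 = 52118  ⇒  m_melted ≈ 156 g.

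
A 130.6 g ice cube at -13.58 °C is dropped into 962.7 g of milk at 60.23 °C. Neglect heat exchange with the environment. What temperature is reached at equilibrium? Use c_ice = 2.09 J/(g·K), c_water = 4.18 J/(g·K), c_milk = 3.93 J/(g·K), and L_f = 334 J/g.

T_f ≈ 41.7 °C

Sum of m c ΔT and latent-heat terms is zero:
warm ice to 0 °C: 130.6×2.09×(0 − (-13.58)) = 3706.7; fusion: m_ice L_f = 130.6×334 = 43620; meltwater 0→T: 130.6×4.18×T = 545.91 T; milk cools: 962.7×3.93×(T − 60.23) = 3783.4(T − 60.23)
4329.3 T = 227875 − 47327 = 180548
T ≈ 41.70 °C — above 0 °C, consistent with complete melting.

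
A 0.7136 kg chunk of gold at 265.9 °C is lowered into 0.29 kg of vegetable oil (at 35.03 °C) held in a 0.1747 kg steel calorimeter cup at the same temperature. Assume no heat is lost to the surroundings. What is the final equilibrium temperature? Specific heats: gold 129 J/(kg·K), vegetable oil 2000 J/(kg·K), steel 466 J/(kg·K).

T_f ≈ 63.2 °C

Conservation of energy gives ΣQ = 0:
0.7136·129·(T − 265.9) + 0.29·2000·(T − 35.03) + 0.1747·466·(T − 35.03) = 0
(92.05 + 580 + 81.41) T = 92.05·265.9 + 580·35.03 + 81.41·35.03
T = 47646 / 753.46 = 63.2 °C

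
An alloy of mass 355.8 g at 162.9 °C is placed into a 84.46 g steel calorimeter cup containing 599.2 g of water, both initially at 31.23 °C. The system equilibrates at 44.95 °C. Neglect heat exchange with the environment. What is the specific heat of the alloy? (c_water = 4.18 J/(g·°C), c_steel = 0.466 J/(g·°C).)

Taking heat into each body as positive, Σ m c ΔT = 0:
355.8×c×(44.95 − 162.9) + 599.2×4.18×(44.95 − 31.23) + 84.46×0.466×(44.95 − 31.23) = 0
-41967 c = -34904
c = -34904/-41967 ≈ 0.8317 J/(g·°C)

c ≈ 0.832 J/(g·°C)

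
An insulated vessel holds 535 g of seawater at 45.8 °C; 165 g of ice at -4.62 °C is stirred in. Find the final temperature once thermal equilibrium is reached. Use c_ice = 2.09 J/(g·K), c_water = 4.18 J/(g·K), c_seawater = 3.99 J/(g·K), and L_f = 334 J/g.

T_f ≈ 14.5 °C

Setting the total heat transfer to zero:
ice -4.62→0 °C: 165×2.09×4.62 = 1593.2; fusion: m_ice L_f = 165×334 = 55110; warm the meltwater: 689.7 T; seawater: 2134.7(T − 45.8)
2824.3 T = 97767 − 56703 = 41064
T ≈ 14.54 °C (positive, so assuming full melt was valid).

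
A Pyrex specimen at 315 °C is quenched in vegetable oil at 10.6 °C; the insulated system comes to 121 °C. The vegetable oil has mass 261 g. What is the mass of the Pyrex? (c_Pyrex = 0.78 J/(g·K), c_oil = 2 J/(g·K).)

m ≈ 381 g

Setting the total heat transfer to zero:
m·0.78·(121 − 315) + 261·2·(121 − 10.6) = 0
-151.32 m = -57629
m = -57629/-151.32 ≈ 380.8 g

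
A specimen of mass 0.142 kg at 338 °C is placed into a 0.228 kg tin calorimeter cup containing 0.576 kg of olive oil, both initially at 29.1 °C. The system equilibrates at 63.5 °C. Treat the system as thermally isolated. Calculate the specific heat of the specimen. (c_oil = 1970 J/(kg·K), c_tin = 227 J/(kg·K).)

Conservation of energy gives ΣQ = 0:
0.142×c×(63.5 − 338) + 0.576×1970×(63.5 − 29.1) + 0.228×227×(63.5 − 29.1) = 0
-38.98 c = -40815
c = -40815/-38.98 ≈ 1047 J/(kg·K)

c ≈ 1050 J/(kg·K)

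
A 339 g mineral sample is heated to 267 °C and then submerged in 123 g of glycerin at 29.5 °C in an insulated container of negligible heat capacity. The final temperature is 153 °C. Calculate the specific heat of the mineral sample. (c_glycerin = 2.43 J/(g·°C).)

Heat gained plus heat lost sum to zero:
339×c×(153 − 267) + 123×2.43×(153 − 29.5) = 0
-38646 c = -36913
c = -36913/-38646 ≈ 0.9552 J/(g·°C)

c ≈ 0.955 J/(g·°C)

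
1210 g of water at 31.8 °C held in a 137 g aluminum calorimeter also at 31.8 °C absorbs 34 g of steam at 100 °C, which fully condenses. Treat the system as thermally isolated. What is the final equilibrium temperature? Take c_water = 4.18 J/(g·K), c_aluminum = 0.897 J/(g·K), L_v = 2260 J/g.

T_f ≈ 48.1 °C

Net heat exchanged in the isolated system is zero:
steam→water at 100 °C releases m L_v = 34·2260 = 76840
  condensate cools 100→T: 34·4.18·(T − 100) = 142.12(T − 100)
  water warms: 1210·4.18·(T − 31.8) = 5057.8(T − 31.8)
  cup: 122.89(T − 31.8)
5322.8 T = 76840 + 14212 + 164746 = 255798
T ≈ 48.06 °C — below 100 °C, confirming all the steam condensed.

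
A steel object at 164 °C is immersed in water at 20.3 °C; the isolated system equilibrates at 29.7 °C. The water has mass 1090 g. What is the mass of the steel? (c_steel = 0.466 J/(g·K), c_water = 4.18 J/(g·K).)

m ≈ 684 g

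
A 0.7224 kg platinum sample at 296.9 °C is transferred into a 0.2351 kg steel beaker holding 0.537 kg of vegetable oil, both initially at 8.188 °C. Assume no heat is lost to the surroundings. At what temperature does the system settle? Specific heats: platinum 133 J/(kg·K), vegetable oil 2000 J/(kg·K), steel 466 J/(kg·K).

Net heat exchanged in the isolated system is zero:
0.7224×133×(T − 296.9) + 0.537×2000×(T − 8.188) + 0.2351×466×(T − 8.188) = 0
96.08(T − 296.9) + 1074(T − 8.188) + 109.56(T − 8.188) = 0
(96.08 + 1074 + 109.56) T = 96.08×296.9 + 1074×8.188 + 109.56×8.188
T ≈ 29.87 °C

T_f ≈ 29.9 °C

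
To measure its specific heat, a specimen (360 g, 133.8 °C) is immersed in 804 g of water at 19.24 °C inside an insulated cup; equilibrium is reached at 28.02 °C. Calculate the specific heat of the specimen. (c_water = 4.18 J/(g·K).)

Let T be the final temperature. ΣQ_i = 0:
360×c×(28.02 − 133.8) + 804×4.18×(28.02 − 19.24) = 0
-38081 c = -29507
c = -29507/-38081 ≈ 0.7749 J/(g·K)

c ≈ 0.775 J/(g·K)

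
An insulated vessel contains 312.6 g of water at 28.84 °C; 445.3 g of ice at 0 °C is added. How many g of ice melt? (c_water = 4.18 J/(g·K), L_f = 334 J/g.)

m_melted ≈ 113 g

Heat available from the water dropping to 0 °C: 312.6·4.18·28.84 = 37684 J.
Fully melting the ice requires m_ice L_f = 445.3·334 = 148730 J.
37684 J < 148730 J, so only part of the ice melts and the system sits at 0 °C.
m_melted·334 = 37684  ⇒  m_melted ≈ 112.8 g.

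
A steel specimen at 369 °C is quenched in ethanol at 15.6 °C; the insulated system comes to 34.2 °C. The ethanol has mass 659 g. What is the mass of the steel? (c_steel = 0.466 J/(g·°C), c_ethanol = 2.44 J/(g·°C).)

m ≈ 192 g

Net heat exchanged in the isolated system is zero:
m×0.466×(34.2 − 369) + 659×2.44×(34.2 − 15.6) = 0
-156.02 m = -29908
m = -29908/-156.02 ≈ 191.7 g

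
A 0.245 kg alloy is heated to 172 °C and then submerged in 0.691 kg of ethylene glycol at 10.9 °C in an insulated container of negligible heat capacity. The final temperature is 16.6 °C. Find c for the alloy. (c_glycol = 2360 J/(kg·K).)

Energy conservation, ΣQ = 0:
0.245×c×(16.6 − 172) + 0.691×2360×(16.6 − 10.9) = 0
-38.07 c = -9295.3
c = -9295.3/-38.07 ≈ 244.1 J/(kg·K)

c ≈ 244 J/(kg·K)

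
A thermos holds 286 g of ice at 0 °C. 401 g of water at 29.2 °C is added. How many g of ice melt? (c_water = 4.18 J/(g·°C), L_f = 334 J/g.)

m_melted ≈ 147 g

Water can give up m c ΔT = 401·4.18·29.2 = 48944 J before reaching 0 °C.
Fully melting the ice requires m_ice L_f = 286·334 = 95524 J.
That's not enough to melt it all — equilibrium is at 0 °C with ice remaining.
m_melt = 48944 / L_f = 146.5 g.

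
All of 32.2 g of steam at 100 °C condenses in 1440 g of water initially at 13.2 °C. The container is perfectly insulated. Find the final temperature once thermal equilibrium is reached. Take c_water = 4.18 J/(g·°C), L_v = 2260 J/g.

T_f ≈ 26.9 °C

Let T be the final temperature. ΣQ_i = 0:
latent heat released on condensation: 32.2×2260 = 72772; condensed water 100 °C→T: 134.6(T − 100); water warms: 1440×4.18×(T − 13.2) = 6019.2(T − 13.2)
6153.8 T = 72772 + 13460 + 79453 = 165685
T ≈ 26.92 °C, under the boiling point, so the assumption holds.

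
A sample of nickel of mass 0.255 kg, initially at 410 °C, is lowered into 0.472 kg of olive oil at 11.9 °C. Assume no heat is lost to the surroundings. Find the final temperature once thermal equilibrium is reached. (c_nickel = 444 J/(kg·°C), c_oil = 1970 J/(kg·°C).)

T_f ≈ 55.1 °C

|Q_nickel| = |Q_oil|:
0.255·444·(410 − T) = 0.472·1970·(T − 11.9)
113.22(410 − T) = 929.84(T − 11.9)
1043.1 T = 57485  ⇒  T ≈ 55.11 °C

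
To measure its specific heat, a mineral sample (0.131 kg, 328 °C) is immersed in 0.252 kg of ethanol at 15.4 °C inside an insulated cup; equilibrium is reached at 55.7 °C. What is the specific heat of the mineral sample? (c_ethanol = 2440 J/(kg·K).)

c ≈ 695 J/(kg·K)

Heat lost by the mineral sample = heat gained by the ethanol:
0.131×c×(328 − 55.7) = 0.252×2440×(55.7 − 15.4)
35.67 c = 24780  ⇒  c ≈ 694.7 J/(kg·K)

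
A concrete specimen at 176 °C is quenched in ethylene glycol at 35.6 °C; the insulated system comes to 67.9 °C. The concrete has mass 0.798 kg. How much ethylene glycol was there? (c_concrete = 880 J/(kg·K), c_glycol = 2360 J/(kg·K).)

m ≈ 0.996 kg

Energy conservation, ΣQ = 0:
0.798×880×(67.9 − 176) + m×2360×(67.9 − 35.6) = 0
76228 m = 75912
m = 75912/76228 ≈ 0.9959 kg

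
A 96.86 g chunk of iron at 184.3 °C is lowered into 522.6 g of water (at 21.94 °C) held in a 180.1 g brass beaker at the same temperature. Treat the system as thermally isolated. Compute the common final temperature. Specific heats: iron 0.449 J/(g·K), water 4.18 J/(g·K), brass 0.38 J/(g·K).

Conservation of energy gives ΣQ = 0:
96.86·0.449·(T − 184.3) + 522.6·4.18·(T − 21.94) + 180.1·0.38·(T − 21.94) = 0
2296.4 T = 57444
T ≈ 25.01 °C

T_f ≈ 25.0 °C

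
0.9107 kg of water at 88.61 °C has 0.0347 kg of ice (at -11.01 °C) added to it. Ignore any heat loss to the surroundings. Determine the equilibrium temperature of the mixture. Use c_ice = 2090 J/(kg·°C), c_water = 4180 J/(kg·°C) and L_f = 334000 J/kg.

T_f ≈ 82.2 °C

Net heat exchanged in the isolated system is zero:
warm ice to 0 °C: 0.0347×2090×(0 − (-11.01)) = 798.48
  latent heat to melt: 0.0347×334000 = 11590
  warm the meltwater: 145.05 T
  water: 3806.7(T − 88.61)
3951.8 T = 337314 − 12388 = 324926
T ≈ 82.22 °C. Since T > 0 °C, the all-ice-melts assumption holds.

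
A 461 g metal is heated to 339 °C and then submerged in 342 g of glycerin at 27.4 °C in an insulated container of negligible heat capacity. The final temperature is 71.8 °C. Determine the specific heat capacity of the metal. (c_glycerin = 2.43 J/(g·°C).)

c ≈ 0.3 J/(g·°C)

Heat lost by the metal = heat gained by the glycerin:
461×c×(339 − 71.8) = 342×2.43×(71.8 − 27.4)
123179 c = 36899  ⇒  c ≈ 0.2996 J/(g·°C)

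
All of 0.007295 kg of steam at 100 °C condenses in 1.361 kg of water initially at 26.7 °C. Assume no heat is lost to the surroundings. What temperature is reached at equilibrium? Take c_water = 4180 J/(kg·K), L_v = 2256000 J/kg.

T_f ≈ 30.0 °C

Let T be the final temperature. ΣQ_i = 0:
steam→water at 100 °C releases m L_v = 0.007295·2256000 = 16458
  condensed water 100 °C→T: 30.49(T − 100)
  original water: 5689(T − 26.7)
5719.5 T = 16458 + 3049.3 + 151896 = 171403
T ≈ 29.97 °C (< 100 °C, so full condensation is consistent).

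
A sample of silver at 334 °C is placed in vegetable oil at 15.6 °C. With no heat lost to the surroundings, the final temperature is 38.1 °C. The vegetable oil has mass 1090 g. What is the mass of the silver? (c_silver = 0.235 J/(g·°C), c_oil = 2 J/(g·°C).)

Heat lost by the silver = heat gained by the oil:
m×0.235×(334 − 38.1) = 1090×2×(38.1 − 15.6)
69.54 m = 49050  ⇒  m ≈ 705.4 g

m ≈ 705 g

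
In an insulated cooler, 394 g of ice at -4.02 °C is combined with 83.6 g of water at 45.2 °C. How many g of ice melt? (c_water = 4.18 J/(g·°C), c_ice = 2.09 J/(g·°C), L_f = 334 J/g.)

m_melted ≈ 37.4 g

Cooling the water to 0 °C releases 83.6·4.18·45.2 = 15795 J.
Warming the ice to 0 °C takes 394·2.09·4.02 = 3310.3 J, leaving 12485 J for melting.
To melt every bit of ice: 394·334 = 131596 J.
Since 12485 < 131596 J, not all the ice melts; equilibrium is at 0 °C.
m_melt = 12485 / L_f = 37.38 g.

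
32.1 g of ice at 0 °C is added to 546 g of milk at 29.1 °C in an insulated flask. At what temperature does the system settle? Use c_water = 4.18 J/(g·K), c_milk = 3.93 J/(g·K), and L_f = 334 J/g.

T_f ≈ 22.7 °C

Energy conservation, ΣQ = 0:
latent heat to melt: 32.1·334 = 10721
  meltwater 0→T: 32.1·4.18·T = 134.18 T
  milk cools: 546·3.93·(T − 29.1) = 2145.8(T − 29.1)
2280 T = 62442 − 10721 = 51721
T ≈ 22.68 °C (positive, so assuming full melt was valid).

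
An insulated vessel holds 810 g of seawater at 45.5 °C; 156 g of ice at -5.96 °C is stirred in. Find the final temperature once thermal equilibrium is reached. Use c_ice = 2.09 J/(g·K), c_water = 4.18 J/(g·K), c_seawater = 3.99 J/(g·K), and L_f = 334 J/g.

T_f ≈ 23.9 °C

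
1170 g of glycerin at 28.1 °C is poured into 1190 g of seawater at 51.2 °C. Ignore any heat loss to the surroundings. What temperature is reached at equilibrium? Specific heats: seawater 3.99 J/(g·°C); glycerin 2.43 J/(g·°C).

T_f ≈ 42.5 °C

Heat gained plus heat lost sum to zero:
1190×3.99×(T − 51.2) + 1170×2.43×(T − 28.1) = 0
4748.1(T − 51.2) + 2843.1(T − 28.1) = 0
(4748.1 + 2843.1) T = 4748.1×51.2 + 2843.1×28.1
T ≈ 42.55 °C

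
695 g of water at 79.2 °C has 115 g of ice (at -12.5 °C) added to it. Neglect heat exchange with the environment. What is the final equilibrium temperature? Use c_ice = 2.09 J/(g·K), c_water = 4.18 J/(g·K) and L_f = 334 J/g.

T_f ≈ 55.7 °C

Setting the total heat transfer to zero:
ice -12.5→0 °C: 115·2.09·12.5 = 3004.4; fusion: m_ice L_f = 115·334 = 38410; warm the meltwater: 480.7 T; water: 2905.1(T − 79.2)
3385.8 T = 230084 − 41414 = 188670
T ≈ 55.72 °C (positive, so assuming full melt was valid).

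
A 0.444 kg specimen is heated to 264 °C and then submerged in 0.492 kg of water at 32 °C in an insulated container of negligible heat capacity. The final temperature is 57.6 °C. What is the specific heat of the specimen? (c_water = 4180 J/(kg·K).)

c ≈ 574 J/(kg·K)

m_s c (T_s − T_f) = m_water c_water (T_f − T_0):
0.444×c×(264 − 57.6) = 0.492×4180×(57.6 − 32)
91.64 c = 52648  ⇒  c ≈ 574.5 J/(kg·K)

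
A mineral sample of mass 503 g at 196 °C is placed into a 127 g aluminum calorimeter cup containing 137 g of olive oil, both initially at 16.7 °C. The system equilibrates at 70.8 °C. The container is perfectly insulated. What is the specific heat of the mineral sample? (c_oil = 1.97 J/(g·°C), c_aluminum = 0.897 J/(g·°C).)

c ≈ 0.33 J/(g·°C)

Taking heat into each body as positive, Σ m c ΔT = 0:
503×c×(70.8 − 196) + 137×1.97×(70.8 − 16.7) + 127×0.897×(70.8 − 16.7) = 0
-62976 c = -20764
c = -20764/-62976 ≈ 0.3297 J/(g·°C)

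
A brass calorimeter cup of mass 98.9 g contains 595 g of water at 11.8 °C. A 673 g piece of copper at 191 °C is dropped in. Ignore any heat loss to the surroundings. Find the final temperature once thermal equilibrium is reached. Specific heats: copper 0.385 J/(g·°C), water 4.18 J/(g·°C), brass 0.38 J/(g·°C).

T_f ≈ 28.5 °C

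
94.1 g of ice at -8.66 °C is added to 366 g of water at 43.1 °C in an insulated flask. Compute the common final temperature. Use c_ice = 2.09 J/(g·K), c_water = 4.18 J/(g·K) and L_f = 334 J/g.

T_f ≈ 17.1 °C

Let T be the final temperature. ΣQ_i = 0:
ice -8.66→0 °C: 94.1×2.09×8.66 = 1703.2; melt ice: 94.1×334 = 31429; meltwater 0→T: 94.1×4.18×T = 393.34 T; water cools: 366×4.18×(T − 43.1) = 1529.9(T − 43.1)
1923.2 T = 65938 − 33133 = 32805
T ≈ 17.06 °C. Since T > 0 °C, the all-ice-melts assumption holds.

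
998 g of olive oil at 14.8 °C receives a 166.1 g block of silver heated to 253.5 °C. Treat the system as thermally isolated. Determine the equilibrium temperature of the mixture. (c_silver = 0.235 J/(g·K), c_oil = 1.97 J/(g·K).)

T_f ≈ 19.4 °C

Taking heat into each body as positive, Σ m c ΔT = 0:
166.1×0.235×(T − 253.5) + 998×1.97×(T − 14.8) = 0
39.03(T − 253.5) + 1966.1(T − 14.8) = 0
(39.03 + 1966.1) T = 39.03×253.5 + 1966.1×14.8
T = 38993 / 2005.1 = 19.4 °C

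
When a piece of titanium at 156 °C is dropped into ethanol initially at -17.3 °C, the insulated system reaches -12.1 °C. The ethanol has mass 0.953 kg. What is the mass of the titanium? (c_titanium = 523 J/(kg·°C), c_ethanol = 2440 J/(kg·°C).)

m ≈ 0.138 kg

Heat gained plus heat lost sum to zero:
m·523·(-12.1 − 156) + 0.953·2440·(-12.1 − (-17.3)) = 0
-87916 m = -12092
m = -12092/-87916 ≈ 0.1375 kg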